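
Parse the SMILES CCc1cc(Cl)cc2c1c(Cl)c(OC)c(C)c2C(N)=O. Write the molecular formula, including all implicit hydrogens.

Walk through each heavy atom and fill implicit hydrogens from standard valence (C 4, N 3, O 2, S 2, halogen 1); for lowercase aromatic atoms, an aromatic c carries 1 H when it has two neighbours and 0 H with three, and aromatic n carries 0 H:
  atom 1: C, bond orders sum to 1 (valence 4) → 3 H
  atom 2: C, bond orders sum to 2 (valence 4) → 2 H
  atom 3: aromatic c, 3 neighbours → 0 H
  atom 4: aromatic c, 2 neighbours → 1 H
  atom 5: aromatic c, 3 neighbours → 0 H
  atom 6: Cl (halogen, monovalent) → 0 H
  atom 7: aromatic c, 2 neighbours → 1 H
  atom 8: aromatic c, 3 neighbours → 0 H
  atom 9: aromatic c, 3 neighbours → 0 H
  atom 10: aromatic c, 3 neighbours → 0 H
  atom 11: Cl (halogen, monovalent) → 0 H
  atom 12: aromatic c, 3 neighbours → 0 H
  atom 13: O, bond orders sum to 2 (valence 2) → 0 H
  atom 14: C, bond orders sum to 1 (valence 4) → 3 H
  atom 15: aromatic c, 3 neighbours → 0 H
  atom 16: C, bond orders sum to 1 (valence 4) → 3 H
  atom 17: aromatic c, 3 neighbours → 0 H
  atom 18: C, bond orders sum to 4 (valence 4) → 0 H
  atom 19: N, bond orders sum to 1 (valence 3) → 2 H
  atom 20: O, bond orders sum to 2 (valence 2) → 0 H
Totals → C:15, H:15, Cl:2, N:1, O:2.
In Hill order: C15H15Cl2NO2.

C15H15Cl2NO2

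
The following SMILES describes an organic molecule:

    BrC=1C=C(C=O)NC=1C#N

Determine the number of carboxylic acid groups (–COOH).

Scan the SMILES for the carboxylic acid motif — none present.
Groups that are present: 1 aldehyde, 1 nitrile.

0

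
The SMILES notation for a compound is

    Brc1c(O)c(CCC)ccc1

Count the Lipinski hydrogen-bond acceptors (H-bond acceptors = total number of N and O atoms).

1

N atoms: 0; O atoms: 1.
Lipinski HBA = 0 + 1 = 1.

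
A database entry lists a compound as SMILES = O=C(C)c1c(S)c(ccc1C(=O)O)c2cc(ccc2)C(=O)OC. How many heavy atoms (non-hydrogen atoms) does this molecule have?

Every atom symbol written in the SMILES (organic subset) is one heavy atom; implicit H are not written.
Heavy atoms by element → C:17, O:5, S:1.
Total: 23.

23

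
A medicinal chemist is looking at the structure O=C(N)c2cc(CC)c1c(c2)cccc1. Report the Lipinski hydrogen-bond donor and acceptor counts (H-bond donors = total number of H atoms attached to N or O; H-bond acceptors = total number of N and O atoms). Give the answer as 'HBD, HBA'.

2, 2

Donors: find every N or O and count the H atoms it carries.
  atom 1 (O): bond orders sum to 2 → 0 H
  atom 3 (N): bond orders sum to 1 → 2 H
Lipinski HBD = 2.
Acceptors: N atoms = 1, O atoms = 1 → HBA = 2.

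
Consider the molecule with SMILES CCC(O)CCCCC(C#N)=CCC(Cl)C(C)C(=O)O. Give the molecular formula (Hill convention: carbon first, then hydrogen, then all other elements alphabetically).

C15H24ClNO3

Walk through each heavy atom and fill implicit hydrogens from standard valence (C 4, N 3, O 2, S 2, halogen 1):
  atom 1: C, bond orders sum to 1 (valence 4) → 3 H
  atom 2: C, bond orders sum to 2 (valence 4) → 2 H
  atom 3: C, bond orders sum to 3 (valence 4) → 1 H
  atom 4: O, bond orders sum to 1 (valence 2) → 1 H
  atom 5: C, bond orders sum to 2 (valence 4) → 2 H
  atom 6: C, bond orders sum to 2 (valence 4) → 2 H
  atom 7: C, bond orders sum to 2 (valence 4) → 2 H
  atom 8: C, bond orders sum to 2 (valence 4) → 2 H
  atom 9: C, bond orders sum to 4 (valence 4) → 0 H
  atom 10: C, bond orders sum to 4 (valence 4) → 0 H
  atom 11: N, bond orders sum to 3 (valence 3) → 0 H
  atom 12: C, bond orders sum to 3 (valence 4) → 1 H
  atom 13: C, bond orders sum to 2 (valence 4) → 2 H
  atom 14: C, bond orders sum to 3 (valence 4) → 1 H
  atom 15: Cl (halogen, monovalent) → 0 H
  atom 16: C, bond orders sum to 3 (valence 4) → 1 H
  atom 17: C, bond orders sum to 1 (valence 4) → 3 H
  atom 18: C, bond orders sum to 4 (valence 4) → 0 H
  atom 19: O, bond orders sum to 2 (valence 2) → 0 H
  atom 20: O, bond orders sum to 1 (valence 2) → 1 H
Totals → C:15, H:24, Cl:1, N:1, O:3.
In Hill order: C15H24ClNO3.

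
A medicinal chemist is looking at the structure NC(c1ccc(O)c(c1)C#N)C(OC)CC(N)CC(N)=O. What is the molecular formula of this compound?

Walk through each heavy atom and fill implicit hydrogens from standard valence (C 4, N 3, O 2, S 2, halogen 1); for lowercase aromatic atoms, an aromatic c carries 1 H when it has two neighbours and 0 H with three, and aromatic n carries 0 H:
  atom 1: N, bond orders sum to 1 (valence 3) → 2 H
  atom 2: C, bond orders sum to 3 (valence 4) → 1 H
  atom 3: aromatic c, 3 neighbours → 0 H
  atom 4: aromatic c, 2 neighbours → 1 H
  atom 5: aromatic c, 2 neighbours → 1 H
  atom 6: aromatic c, 3 neighbours → 0 H
  atom 7: O, bond orders sum to 1 (valence 2) → 1 H
  atom 8: aromatic c, 3 neighbours → 0 H
  atom 9: aromatic c, 2 neighbours → 1 H
  atom 10: C, bond orders sum to 4 (valence 4) → 0 H
  atom 11: N, bond orders sum to 3 (valence 3) → 0 H
  atom 12: C, bond orders sum to 3 (valence 4) → 1 H
  atom 13: O, bond orders sum to 2 (valence 2) → 0 H
  atom 14: C, bond orders sum to 1 (valence 4) → 3 H
  atom 15: C, bond orders sum to 2 (valence 4) → 2 H
  atom 16: C, bond orders sum to 3 (valence 4) → 1 H
  atom 17: N, bond orders sum to 1 (valence 3) → 2 H
  atom 18: C, bond orders sum to 2 (valence 4) → 2 H
  atom 19: C, bond orders sum to 4 (valence 4) → 0 H
  atom 20: N, bond orders sum to 1 (valence 3) → 2 H
  atom 21: O, bond orders sum to 2 (valence 2) → 0 H
Totals → C:14, H:20, N:4, O:3.

C14H20N4O3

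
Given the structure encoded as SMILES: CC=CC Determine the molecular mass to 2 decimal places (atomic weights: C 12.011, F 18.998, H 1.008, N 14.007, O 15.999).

56.11 g/mol

First, the molecular formula is C4H8 (counting implicit H from valence).
  C: 4 × 12.011 = 48.044
  H: 8 × 1.008 = 8.064
Sum: 4×12.011 + 8×1.008 = 56.108 → 56.11 g/mol.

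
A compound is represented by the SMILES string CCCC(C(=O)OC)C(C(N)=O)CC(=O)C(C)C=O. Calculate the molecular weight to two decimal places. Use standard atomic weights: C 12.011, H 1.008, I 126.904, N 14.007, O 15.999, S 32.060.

First, the molecular formula is C13H21NO5 (counting implicit H from valence).
  C: 13 × 12.011 = 156.143
  H: 21 × 1.008 = 21.168
  N: 1 × 14.007 = 14.007
  O: 5 × 15.999 = 79.995
Sum: 13×12.011 + 21×1.008 + 1×14.007 + 5×15.999 = 271.313 → 271.31 g/mol.

271.31 g/mol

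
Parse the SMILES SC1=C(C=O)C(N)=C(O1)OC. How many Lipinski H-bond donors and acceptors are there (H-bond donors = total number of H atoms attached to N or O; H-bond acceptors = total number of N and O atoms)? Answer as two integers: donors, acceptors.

2, 4

Donors: find every N or O and count the H atoms it carries.
  atom 5 (O): bond orders sum to 2 → 0 H
  atom 7 (N): bond orders sum to 1 → 2 H
  atom 9 (O): bond orders sum to 2 → 0 H
  atom 10 (O): bond orders sum to 2 → 0 H
Lipinski HBD = 2.
Acceptors: N atoms = 1, O atoms = 3 → HBA = 4.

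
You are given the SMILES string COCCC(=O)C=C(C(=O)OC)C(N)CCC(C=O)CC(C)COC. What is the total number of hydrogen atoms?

Walk through each heavy atom and fill implicit hydrogens from standard valence (C 4, N 3, O 2, S 2, halogen 1):
  atom 1: C, bond orders sum to 1 (valence 4) → 3 H
  atom 2: O, bond orders sum to 2 (valence 2) → 0 H
  atom 3: C, bond orders sum to 2 (valence 4) → 2 H
  atom 4: C, bond orders sum to 2 (valence 4) → 2 H
  atom 5: C, bond orders sum to 4 (valence 4) → 0 H
  atom 6: O, bond orders sum to 2 (valence 2) → 0 H
  atom 7: C, bond orders sum to 3 (valence 4) → 1 H
  atom 8: C, bond orders sum to 4 (valence 4) → 0 H
  atom 9: C, bond orders sum to 4 (valence 4) → 0 H
  atom 10: O, bond orders sum to 2 (valence 2) → 0 H
  atom 11: O, bond orders sum to 2 (valence 2) → 0 H
  atom 12: C, bond orders sum to 1 (valence 4) → 3 H
  atom 13: C, bond orders sum to 3 (valence 4) → 1 H
  atom 14: N, bond orders sum to 1 (valence 3) → 2 H
  atom 15: C, bond orders sum to 2 (valence 4) → 2 H
  atom 16: C, bond orders sum to 2 (valence 4) → 2 H
  atom 17: C, bond orders sum to 3 (valence 4) → 1 H
  atom 18: C, bond orders sum to 3 (valence 4) → 1 H
  atom 19: O, bond orders sum to 2 (valence 2) → 0 H
  atom 20: C, bond orders sum to 2 (valence 4) → 2 H
  atom 21: C, bond orders sum to 3 (valence 4) → 1 H
  atom 22: C, bond orders sum to 1 (valence 4) → 3 H
  atom 23: C, bond orders sum to 2 (valence 4) → 2 H
  atom 24: O, bond orders sum to 2 (valence 2) → 0 H
  atom 25: C, bond orders sum to 1 (valence 4) → 3 H
Total hydrogens: 31.

31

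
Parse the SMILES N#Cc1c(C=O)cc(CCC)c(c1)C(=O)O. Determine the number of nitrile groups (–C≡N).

The nitrile motif appears at heavy-atom position 2 in the SMILES.
Other groups present: 1 aldehyde, 1 carboxylic acid.
Nitrile count: 1.

1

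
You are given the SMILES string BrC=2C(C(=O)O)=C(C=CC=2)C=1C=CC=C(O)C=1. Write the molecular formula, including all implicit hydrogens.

C13H9BrO3

Walk through each heavy atom and fill implicit hydrogens from standard valence (C 4, N 3, O 2, S 2, halogen 1):
  atom 1: Br (halogen, monovalent) → 0 H
  atom 2: C, bond orders sum to 4 (valence 4) → 0 H
  atom 3: C, bond orders sum to 4 (valence 4) → 0 H
  atom 4: C, bond orders sum to 4 (valence 4) → 0 H
  atom 5: O, bond orders sum to 2 (valence 2) → 0 H
  atom 6: O, bond orders sum to 1 (valence 2) → 1 H
  atom 7: C, bond orders sum to 4 (valence 4) → 0 H
  atom 8: C, bond orders sum to 3 (valence 4) → 1 H
  atom 9: C, bond orders sum to 3 (valence 4) → 1 H
  atom 10: C, bond orders sum to 3 (valence 4) → 1 H
  atom 11: C, bond orders sum to 4 (valence 4) → 0 H
  atom 12: C, bond orders sum to 3 (valence 4) → 1 H
  atom 13: C, bond orders sum to 3 (valence 4) → 1 H
  atom 14: C, bond orders sum to 3 (valence 4) → 1 H
  atom 15: C, bond orders sum to 4 (valence 4) → 0 H
  atom 16: O, bond orders sum to 1 (valence 2) → 1 H
  atom 17: C, bond orders sum to 3 (valence 4) → 1 H
Totals → C:13, H:9, Br:1, O:3.
In Hill order: C13H9BrO3.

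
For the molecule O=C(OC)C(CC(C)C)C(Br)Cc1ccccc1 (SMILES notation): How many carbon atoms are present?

15

Count every carbon token in the SMILES (each C, including those in ring-closure positions and inside branches).
Carbon count: 15.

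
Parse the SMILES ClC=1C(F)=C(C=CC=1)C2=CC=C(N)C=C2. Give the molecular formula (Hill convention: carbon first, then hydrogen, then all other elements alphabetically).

C12H9ClFN

Walk through each heavy atom and fill implicit hydrogens from standard valence (C 4, N 3, O 2, S 2, halogen 1):
  atom 1: Cl (halogen, monovalent) → 0 H
  atom 2: C, bond orders sum to 4 (valence 4) → 0 H
  atom 3: C, bond orders sum to 4 (valence 4) → 0 H
  atom 4: F (halogen, monovalent) → 0 H
  atom 5: C, bond orders sum to 4 (valence 4) → 0 H
  atom 6: C, bond orders sum to 3 (valence 4) → 1 H
  atom 7: C, bond orders sum to 3 (valence 4) → 1 H
  atom 8: C, bond orders sum to 3 (valence 4) → 1 H
  atom 9: C, bond orders sum to 4 (valence 4) → 0 H
  atom 10: C, bond orders sum to 3 (valence 4) → 1 H
  atom 11: C, bond orders sum to 3 (valence 4) → 1 H
  atom 12: C, bond orders sum to 4 (valence 4) → 0 H
  atom 13: N, bond orders sum to 1 (valence 3) → 2 H
  atom 14: C, bond orders sum to 3 (valence 4) → 1 H
  atom 15: C, bond orders sum to 3 (valence 4) → 1 H
Totals → C:12, H:9, Cl:1, F:1, N:1.
In Hill order: C12H9ClFN.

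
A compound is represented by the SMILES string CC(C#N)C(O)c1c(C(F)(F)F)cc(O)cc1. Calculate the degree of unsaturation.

Molecular formula: C11H10F3NO2.
DoU = (2C + 2 + N − H − X) / 2, where X is the halogen count and O/S are ignored.
    = (2·11 + 2 + 1 − 10 − 3) / 2 = 12 / 2 = 6.

6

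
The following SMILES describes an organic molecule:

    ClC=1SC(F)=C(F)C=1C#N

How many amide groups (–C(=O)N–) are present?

0

Scan the SMILES for the amide motif — none present.
Groups that are present: 1 nitrile.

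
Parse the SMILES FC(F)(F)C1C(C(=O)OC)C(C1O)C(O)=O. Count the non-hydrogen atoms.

Every atom symbol written in the SMILES (organic subset) is one heavy atom; implicit H are not written.
Heavy atoms by element → C:8, F:3, O:5.
Total: 16.

16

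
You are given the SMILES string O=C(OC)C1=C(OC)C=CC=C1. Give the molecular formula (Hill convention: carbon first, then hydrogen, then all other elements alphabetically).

Walk through each heavy atom and fill implicit hydrogens from standard valence (C 4, N 3, O 2, S 2, halogen 1):
  atom 1: O, bond orders sum to 2 (valence 2) → 0 H
  atom 2: C, bond orders sum to 4 (valence 4) → 0 H
  atom 3: O, bond orders sum to 2 (valence 2) → 0 H
  atom 4: C, bond orders sum to 1 (valence 4) → 3 H
  atom 5: C, bond orders sum to 4 (valence 4) → 0 H
  atom 6: C, bond orders sum to 4 (valence 4) → 0 H
  atom 7: O, bond orders sum to 2 (valence 2) → 0 H
  atom 8: C, bond orders sum to 1 (valence 4) → 3 H
  atom 9: C, bond orders sum to 3 (valence 4) → 1 H
  atom 10: C, bond orders sum to 3 (valence 4) → 1 H
  atom 11: C, bond orders sum to 3 (valence 4) → 1 H
  atom 12: C, bond orders sum to 3 (valence 4) → 1 H
Totals → C:9, H:10, O:3.
In Hill order: C9H10O3.

C9H10O3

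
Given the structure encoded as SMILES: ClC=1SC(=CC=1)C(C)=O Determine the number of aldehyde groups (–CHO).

0

Scan the SMILES for the aldehyde motif — none present.
Groups that are present: 1 ketone.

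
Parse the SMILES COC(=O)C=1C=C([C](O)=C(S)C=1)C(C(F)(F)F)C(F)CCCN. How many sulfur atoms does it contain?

1

Scan the SMILES for S atoms (remember two-letter symbols like Cl and Br are single atoms).
Sulfur count: 1.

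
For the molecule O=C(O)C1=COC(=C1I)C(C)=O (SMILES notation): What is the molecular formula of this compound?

C7H5IO4

Walk through each heavy atom and fill implicit hydrogens from standard valence (C 4, N 3, O 2, S 2, halogen 1):
  atom 1: O, bond orders sum to 2 (valence 2) → 0 H
  atom 2: C, bond orders sum to 4 (valence 4) → 0 H
  atom 3: O, bond orders sum to 1 (valence 2) → 1 H
  atom 4: C, bond orders sum to 4 (valence 4) → 0 H
  atom 5: C, bond orders sum to 3 (valence 4) → 1 H
  atom 6: O, bond orders sum to 2 (valence 2) → 0 H
  atom 7: C, bond orders sum to 4 (valence 4) → 0 H
  atom 8: C, bond orders sum to 4 (valence 4) → 0 H
  atom 9: I (halogen, monovalent) → 0 H
  atom 10: C, bond orders sum to 4 (valence 4) → 0 H
  atom 11: C, bond orders sum to 1 (valence 4) → 3 H
  atom 12: O, bond orders sum to 2 (valence 2) → 0 H
Totals → C:7, H:5, I:1, O:4.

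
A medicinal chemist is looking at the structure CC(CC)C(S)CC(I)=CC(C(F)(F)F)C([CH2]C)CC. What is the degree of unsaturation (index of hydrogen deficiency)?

Molecular formula: C15H26F3IS.
DoU = (2C + 2 + N − H − X) / 2, where X is the halogen count and O/S are ignored.
    = (2·15 + 2 + 0 − 26 − 4) / 2 = 2 / 2 = 1.

1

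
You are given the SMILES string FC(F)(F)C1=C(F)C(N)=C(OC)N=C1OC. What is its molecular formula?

Walk through each heavy atom and fill implicit hydrogens from standard valence (C 4, N 3, O 2, S 2, halogen 1):
  atom 1: F (halogen, monovalent) → 0 H
  atom 2: C, bond orders sum to 4 (valence 4) → 0 H
  atom 3: F (halogen, monovalent) → 0 H
  atom 4: F (halogen, monovalent) → 0 H
  atom 5: C, bond orders sum to 4 (valence 4) → 0 H
  atom 6: C, bond orders sum to 4 (valence 4) → 0 H
  atom 7: F (halogen, monovalent) → 0 H
  atom 8: C, bond orders sum to 4 (valence 4) → 0 H
  atom 9: N, bond orders sum to 1 (valence 3) → 2 H
  atom 10: C, bond orders sum to 4 (valence 4) → 0 H
  atom 11: O, bond orders sum to 2 (valence 2) → 0 H
  atom 12: C, bond orders sum to 1 (valence 4) → 3 H
  atom 13: N, bond orders sum to 3 (valence 3) → 0 H
  atom 14: C, bond orders sum to 4 (valence 4) → 0 H
  atom 15: O, bond orders sum to 2 (valence 2) → 0 H
  atom 16: C, bond orders sum to 1 (valence 4) → 3 H
Totals → C:8, H:8, F:4, N:2, O:2.

C8H8F4N2O2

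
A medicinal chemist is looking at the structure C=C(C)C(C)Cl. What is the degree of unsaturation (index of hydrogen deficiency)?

Degree of unsaturation = (number of rings) + (number of π bonds).
Ring closures in the SMILES: 0.
π bonds: 1 double bond (each 1 DoU) → 1 DoU from unsaturation.
Total DoU = 0 + 1 = 1.

1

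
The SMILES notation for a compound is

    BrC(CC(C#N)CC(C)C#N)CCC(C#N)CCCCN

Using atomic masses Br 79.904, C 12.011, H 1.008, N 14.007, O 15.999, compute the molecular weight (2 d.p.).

353.31 g/mol

First, the molecular formula is C16H25BrN4 (counting implicit H from valence).
  Br: 1 × 79.904 = 79.904
  C: 16 × 12.011 = 192.176
  H: 25 × 1.008 = 25.200
  N: 4 × 14.007 = 56.028
Sum: 1×79.904 + 16×12.011 + 25×1.008 + 4×14.007 = 353.308 → 353.31 g/mol.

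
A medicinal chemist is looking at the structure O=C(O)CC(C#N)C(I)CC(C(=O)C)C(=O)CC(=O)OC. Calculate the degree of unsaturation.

Degree of unsaturation = (number of rings) + (number of π bonds).
Ring closures in the SMILES: 0.
π bonds: 4 double bonds (each 1 DoU), 1 triple bond (each 2 DoU) → 6 DoU from unsaturation.
Total DoU = 0 + 6 = 6.

6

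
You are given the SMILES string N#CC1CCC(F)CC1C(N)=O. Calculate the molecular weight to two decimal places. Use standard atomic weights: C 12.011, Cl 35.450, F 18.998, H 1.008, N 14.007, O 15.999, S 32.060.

170.19 g/mol

First, the molecular formula is C8H11FN2O (counting implicit H from valence).
  C: 8 × 12.011 = 96.088
  F: 1 × 18.998 = 18.998
  H: 11 × 1.008 = 11.088
  N: 2 × 14.007 = 28.014
  O: 1 × 15.999 = 15.999
Sum: 8×12.011 + 1×18.998 + 11×1.008 + 2×14.007 + 1×15.999 = 170.187 → 170.19 g/mol.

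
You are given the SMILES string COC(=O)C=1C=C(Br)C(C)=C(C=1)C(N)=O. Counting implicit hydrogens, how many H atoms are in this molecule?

Walk through each heavy atom and fill implicit hydrogens from standard valence (C 4, N 3, O 2, S 2, halogen 1):
  atom 1: C, bond orders sum to 1 (valence 4) → 3 H
  atom 2: O, bond orders sum to 2 (valence 2) → 0 H
  atom 3: C, bond orders sum to 4 (valence 4) → 0 H
  atom 4: O, bond orders sum to 2 (valence 2) → 0 H
  atom 5: C, bond orders sum to 4 (valence 4) → 0 H
  atom 6: C, bond orders sum to 3 (valence 4) → 1 H
  atom 7: C, bond orders sum to 4 (valence 4) → 0 H
  atom 8: Br (halogen, monovalent) → 0 H
  atom 9: C, bond orders sum to 4 (valence 4) → 0 H
  atom 10: C, bond orders sum to 1 (valence 4) → 3 H
  atom 11: C, bond orders sum to 4 (valence 4) → 0 H
  atom 12: C, bond orders sum to 3 (valence 4) → 1 H
  atom 13: C, bond orders sum to 4 (valence 4) → 0 H
  atom 14: N, bond orders sum to 1 (valence 3) → 2 H
  atom 15: O, bond orders sum to 2 (valence 2) → 0 H
Total hydrogens: 10.

10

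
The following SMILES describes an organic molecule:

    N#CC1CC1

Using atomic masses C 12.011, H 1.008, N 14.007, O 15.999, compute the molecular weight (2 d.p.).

67.09 g/mol

First, the molecular formula is C4H5N (counting implicit H from valence).
  C: 4 × 12.011 = 48.044
  H: 5 × 1.008 = 5.040
  N: 1 × 14.007 = 14.007
Sum: 4×12.011 + 5×1.008 + 1×14.007 = 67.091 → 67.09 g/mol.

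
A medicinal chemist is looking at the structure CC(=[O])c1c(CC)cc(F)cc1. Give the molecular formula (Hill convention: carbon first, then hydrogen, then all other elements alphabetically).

Walk through each heavy atom and fill implicit hydrogens from standard valence (C 4, N 3, O 2, S 2, halogen 1); for lowercase aromatic atoms, an aromatic c carries 1 H when it has two neighbours and 0 H with three, and aromatic n carries 0 H:
  atom 1: C, bond orders sum to 1 (valence 4) → 3 H
  atom 2: C, bond orders sum to 4 (valence 4) → 0 H
  atom 3: O with explicit H count 0
  atom 4: aromatic c, 3 neighbours → 0 H
  atom 5: aromatic c, 3 neighbours → 0 H
  atom 6: C, bond orders sum to 2 (valence 4) → 2 H
  atom 7: C, bond orders sum to 1 (valence 4) → 3 H
  atom 8: aromatic c, 2 neighbours → 1 H
  atom 9: aromatic c, 3 neighbours → 0 H
  atom 10: F (halogen, monovalent) → 0 H
  atom 11: aromatic c, 2 neighbours → 1 H
  atom 12: aromatic c, 2 neighbours → 1 H
Totals → C:10, H:11, F:1, O:1.

C10H11FO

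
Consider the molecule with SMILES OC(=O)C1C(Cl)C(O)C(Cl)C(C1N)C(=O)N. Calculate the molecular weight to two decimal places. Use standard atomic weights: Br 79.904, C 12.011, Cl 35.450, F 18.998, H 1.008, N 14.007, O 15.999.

First, the molecular formula is C8H12Cl2N2O4 (counting implicit H from valence).
  C: 8 × 12.011 = 96.088
  Cl: 2 × 35.450 = 70.900
  H: 12 × 1.008 = 12.096
  N: 2 × 14.007 = 28.014
  O: 4 × 15.999 = 63.996
Sum: 8×12.011 + 2×35.450 + 12×1.008 + 2×14.007 + 4×15.999 = 271.094 → 271.09 g/mol.

271.09 g/mol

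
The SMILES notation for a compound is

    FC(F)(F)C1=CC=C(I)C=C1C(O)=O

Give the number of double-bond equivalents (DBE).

5

Degree of unsaturation = (number of rings) + (number of π bonds).
Ring closures in the SMILES: 1.
π bonds: 4 double bonds (each 1 DoU) → 4 DoU from unsaturation.
Total DoU = 1 + 4 = 5.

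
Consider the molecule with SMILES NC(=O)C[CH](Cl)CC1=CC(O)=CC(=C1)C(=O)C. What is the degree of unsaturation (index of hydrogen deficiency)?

Degree of unsaturation = (number of rings) + (number of π bonds).
Ring closures in the SMILES: 1.
π bonds: 5 double bonds (each 1 DoU) → 5 DoU from unsaturation.
Total DoU = 1 + 5 = 6.

6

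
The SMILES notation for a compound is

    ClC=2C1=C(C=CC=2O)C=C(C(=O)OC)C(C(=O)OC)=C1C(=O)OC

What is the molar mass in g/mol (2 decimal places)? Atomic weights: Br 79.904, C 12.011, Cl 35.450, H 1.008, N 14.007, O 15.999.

352.72 g/mol

First, the molecular formula is C16H13ClO7 (counting implicit H from valence).
  C: 16 × 12.011 = 192.176
  Cl: 1 × 35.450 = 35.450
  H: 13 × 1.008 = 13.104
  O: 7 × 15.999 = 111.993
Sum: 16×12.011 + 1×35.450 + 13×1.008 + 7×15.999 = 352.723 → 352.72 g/mol.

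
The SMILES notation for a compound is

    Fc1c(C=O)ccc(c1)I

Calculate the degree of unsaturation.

5

Molecular formula: C7H4FIO.
DoU = (2C + 2 + N − H − X) / 2, where X is the halogen count and O/S are ignored.
    = (2·7 + 2 + 0 − 4 − 2) / 2 = 10 / 2 = 5.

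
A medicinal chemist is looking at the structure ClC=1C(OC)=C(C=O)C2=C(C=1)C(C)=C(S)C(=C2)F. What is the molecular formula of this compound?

C13H10ClFO2S

Walk through each heavy atom and fill implicit hydrogens from standard valence (C 4, N 3, O 2, S 2, halogen 1):
  atom 1: Cl (halogen, monovalent) → 0 H
  atom 2: C, bond orders sum to 4 (valence 4) → 0 H
  atom 3: C, bond orders sum to 4 (valence 4) → 0 H
  atom 4: O, bond orders sum to 2 (valence 2) → 0 H
  atom 5: C, bond orders sum to 1 (valence 4) → 3 H
  atom 6: C, bond orders sum to 4 (valence 4) → 0 H
  atom 7: C, bond orders sum to 3 (valence 4) → 1 H
  atom 8: O, bond orders sum to 2 (valence 2) → 0 H
  atom 9: C, bond orders sum to 4 (valence 4) → 0 H
  atom 10: C, bond orders sum to 4 (valence 4) → 0 H
  atom 11: C, bond orders sum to 3 (valence 4) → 1 H
  atom 12: C, bond orders sum to 4 (valence 4) → 0 H
  atom 13: C, bond orders sum to 1 (valence 4) → 3 H
  atom 14: C, bond orders sum to 4 (valence 4) → 0 H
  atom 15: S, bond orders sum to 1 (valence 2) → 1 H
  atom 16: C, bond orders sum to 4 (valence 4) → 0 H
  atom 17: C, bond orders sum to 3 (valence 4) → 1 H
  atom 18: F (halogen, monovalent) → 0 H
Totals → C:13, H:10, Cl:1, F:1, O:2, S:1.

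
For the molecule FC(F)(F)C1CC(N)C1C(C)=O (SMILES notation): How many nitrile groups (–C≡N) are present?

Scan the SMILES for the nitrile motif — none present.
Groups that are present: 1 ketone, 1 primary amine.

0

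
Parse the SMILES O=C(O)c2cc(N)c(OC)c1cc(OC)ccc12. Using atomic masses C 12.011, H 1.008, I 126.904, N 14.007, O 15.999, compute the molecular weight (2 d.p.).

First, the molecular formula is C13H13NO4 (counting implicit H from valence).
  C: 13 × 12.011 = 156.143
  H: 13 × 1.008 = 13.104
  N: 1 × 14.007 = 14.007
  O: 4 × 15.999 = 63.996
Sum: 13×12.011 + 13×1.008 + 1×14.007 + 4×15.999 = 247.250 → 247.25 g/mol.

247.25 g/mol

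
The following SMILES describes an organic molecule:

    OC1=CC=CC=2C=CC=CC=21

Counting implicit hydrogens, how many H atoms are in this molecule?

8

Walk through each heavy atom and fill implicit hydrogens from standard valence (C 4, N 3, O 2, S 2, halogen 1):
  atom 1: O, bond orders sum to 1 (valence 2) → 1 H
  atom 2: C, bond orders sum to 4 (valence 4) → 0 H
  atom 3: C, bond orders sum to 3 (valence 4) → 1 H
  atom 4: C, bond orders sum to 3 (valence 4) → 1 H
  atom 5: C, bond orders sum to 3 (valence 4) → 1 H
  atom 6: C, bond orders sum to 4 (valence 4) → 0 H
  atom 7: C, bond orders sum to 3 (valence 4) → 1 H
  atom 8: C, bond orders sum to 3 (valence 4) → 1 H
  atom 9: C, bond orders sum to 3 (valence 4) → 1 H
  atom 10: C, bond orders sum to 3 (valence 4) → 1 H
  atom 11: C, bond orders sum to 4 (valence 4) → 0 H
Total hydrogens: 8.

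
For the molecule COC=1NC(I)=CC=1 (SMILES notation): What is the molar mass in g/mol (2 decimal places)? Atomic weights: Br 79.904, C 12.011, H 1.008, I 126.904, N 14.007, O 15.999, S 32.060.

First, the molecular formula is C5H6INO (counting implicit H from valence).
  C: 5 × 12.011 = 60.055
  H: 6 × 1.008 = 6.048
  I: 1 × 126.904 = 126.904
  N: 1 × 14.007 = 14.007
  O: 1 × 15.999 = 15.999
Sum: 5×12.011 + 6×1.008 + 1×126.904 + 1×14.007 + 1×15.999 = 223.013 → 223.01 g/mol.

223.01 g/mol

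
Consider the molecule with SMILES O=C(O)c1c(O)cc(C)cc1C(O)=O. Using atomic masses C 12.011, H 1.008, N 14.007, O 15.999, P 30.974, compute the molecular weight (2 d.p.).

First, the molecular formula is C9H8O5 (counting implicit H from valence).
  C: 9 × 12.011 = 108.099
  H: 8 × 1.008 = 8.064
  O: 5 × 15.999 = 79.995
Sum: 9×12.011 + 8×1.008 + 5×15.999 = 196.158 → 196.16 g/mol.

196.16 g/mol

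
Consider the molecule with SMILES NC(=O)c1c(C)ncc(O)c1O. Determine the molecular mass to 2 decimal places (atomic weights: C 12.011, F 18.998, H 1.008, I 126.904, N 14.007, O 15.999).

168.15 g/mol

First, the molecular formula is C7H8N2O3 (counting implicit H from valence).
  C: 7 × 12.011 = 84.077
  H: 8 × 1.008 = 8.064
  N: 2 × 14.007 = 28.014
  O: 3 × 15.999 = 47.997
Sum: 7×12.011 + 8×1.008 + 2×14.007 + 3×15.999 = 168.152 → 168.15 g/mol.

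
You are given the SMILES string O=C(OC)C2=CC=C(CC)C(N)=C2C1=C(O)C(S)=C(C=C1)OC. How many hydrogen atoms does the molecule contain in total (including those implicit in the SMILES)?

Walk through each heavy atom and fill implicit hydrogens from standard valence (C 4, N 3, O 2, S 2, halogen 1):
  atom 1: O, bond orders sum to 2 (valence 2) → 0 H
  atom 2: C, bond orders sum to 4 (valence 4) → 0 H
  atom 3: O, bond orders sum to 2 (valence 2) → 0 H
  atom 4: C, bond orders sum to 1 (valence 4) → 3 H
  atom 5: C, bond orders sum to 4 (valence 4) → 0 H
  atom 6: C, bond orders sum to 3 (valence 4) → 1 H
  atom 7: C, bond orders sum to 3 (valence 4) → 1 H
  atom 8: C, bond orders sum to 4 (valence 4) → 0 H
  atom 9: C, bond orders sum to 2 (valence 4) → 2 H
  atom 10: C, bond orders sum to 1 (valence 4) → 3 H
  atom 11: C, bond orders sum to 4 (valence 4) → 0 H
  atom 12: N, bond orders sum to 1 (valence 3) → 2 H
  atom 13: C, bond orders sum to 4 (valence 4) → 0 H
  atom 14: C, bond orders sum to 4 (valence 4) → 0 H
  atom 15: C, bond orders sum to 4 (valence 4) → 0 H
  atom 16: O, bond orders sum to 1 (valence 2) → 1 H
  atom 17: C, bond orders sum to 4 (valence 4) → 0 H
  atom 18: S, bond orders sum to 1 (valence 2) → 1 H
  atom 19: C, bond orders sum to 4 (valence 4) → 0 H
  atom 20: C, bond orders sum to 3 (valence 4) → 1 H
  atom 21: C, bond orders sum to 3 (valence 4) → 1 H
  atom 22: O, bond orders sum to 2 (valence 2) → 0 H
  atom 23: C, bond orders sum to 1 (valence 4) → 3 H
Total hydrogens: 19.

19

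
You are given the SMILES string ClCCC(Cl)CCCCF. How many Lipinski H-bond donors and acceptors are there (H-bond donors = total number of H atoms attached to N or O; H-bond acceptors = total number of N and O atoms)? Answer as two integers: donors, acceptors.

0, 0

Donors: find every N or O and count the H atoms it carries.
  (no N or O atoms present)
Lipinski HBD = 0.
Acceptors: N atoms = 0, O atoms = 0 → HBA = 0.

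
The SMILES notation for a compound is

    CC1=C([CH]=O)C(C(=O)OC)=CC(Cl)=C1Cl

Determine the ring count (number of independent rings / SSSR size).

In SMILES, each pair of matching ring-closure digits denotes one ring-closing bond; the number of such bonds equals the number of independent rings.
Ring-closure bonds here: 1.

1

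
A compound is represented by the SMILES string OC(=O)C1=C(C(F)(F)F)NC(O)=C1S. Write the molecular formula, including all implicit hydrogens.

Walk through each heavy atom and fill implicit hydrogens from standard valence (C 4, N 3, O 2, S 2, halogen 1):
  atom 1: O, bond orders sum to 1 (valence 2) → 1 H
  atom 2: C, bond orders sum to 4 (valence 4) → 0 H
  atom 3: O, bond orders sum to 2 (valence 2) → 0 H
  atom 4: C, bond orders sum to 4 (valence 4) → 0 H
  atom 5: C, bond orders sum to 4 (valence 4) → 0 H
  atom 6: C, bond orders sum to 4 (valence 4) → 0 H
  atom 7: F (halogen, monovalent) → 0 H
  atom 8: F (halogen, monovalent) → 0 H
  atom 9: F (halogen, monovalent) → 0 H
  atom 10: N, bond orders sum to 2 (valence 3) → 1 H
  atom 11: C, bond orders sum to 4 (valence 4) → 0 H
  atom 12: O, bond orders sum to 1 (valence 2) → 1 H
  atom 13: C, bond orders sum to 4 (valence 4) → 0 H
  atom 14: S, bond orders sum to 1 (valence 2) → 1 H
Totals → C:6, H:4, F:3, N:1, O:3, S:1.

C6H4F3NO3S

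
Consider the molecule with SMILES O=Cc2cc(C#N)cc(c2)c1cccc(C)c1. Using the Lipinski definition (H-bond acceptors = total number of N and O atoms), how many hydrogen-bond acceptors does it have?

2

N atoms: 1; O atoms: 1.
Lipinski HBA = 1 + 1 = 2.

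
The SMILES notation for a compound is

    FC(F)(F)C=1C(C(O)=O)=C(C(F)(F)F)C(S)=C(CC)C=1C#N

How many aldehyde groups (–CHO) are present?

0

Scan the SMILES for the aldehyde motif — none present.
Groups that are present: 1 carboxylic acid, 1 nitrile, 1 thiol.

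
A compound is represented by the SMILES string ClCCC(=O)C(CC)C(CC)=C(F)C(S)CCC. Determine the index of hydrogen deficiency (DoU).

Molecular formula: C14H24ClFOS.
DoU = (2C + 2 + N − H − X) / 2, where X is the halogen count and O/S are ignored.
    = (2·14 + 2 + 0 − 24 − 2) / 2 = 4 / 2 = 2.

2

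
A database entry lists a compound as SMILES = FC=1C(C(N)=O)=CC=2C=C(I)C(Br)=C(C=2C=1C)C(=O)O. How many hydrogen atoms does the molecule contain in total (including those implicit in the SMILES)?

Walk through each heavy atom and fill implicit hydrogens from standard valence (C 4, N 3, O 2, S 2, halogen 1):
  atom 1: F (halogen, monovalent) → 0 H
  atom 2: C, bond orders sum to 4 (valence 4) → 0 H
  atom 3: C, bond orders sum to 4 (valence 4) → 0 H
  atom 4: C, bond orders sum to 4 (valence 4) → 0 H
  atom 5: N, bond orders sum to 1 (valence 3) → 2 H
  atom 6: O, bond orders sum to 2 (valence 2) → 0 H
  atom 7: C, bond orders sum to 3 (valence 4) → 1 H
  atom 8: C, bond orders sum to 4 (valence 4) → 0 H
  atom 9: C, bond orders sum to 3 (valence 4) → 1 H
  atom 10: C, bond orders sum to 4 (valence 4) → 0 H
  atom 11: I (halogen, monovalent) → 0 H
  atom 12: C, bond orders sum to 4 (valence 4) → 0 H
  atom 13: Br (halogen, monovalent) → 0 H
  atom 14: C, bond orders sum to 4 (valence 4) → 0 H
  atom 15: C, bond orders sum to 4 (valence 4) → 0 H
  atom 16: C, bond orders sum to 4 (valence 4) → 0 H
  atom 17: C, bond orders sum to 1 (valence 4) → 3 H
  atom 18: C, bond orders sum to 4 (valence 4) → 0 H
  atom 19: O, bond orders sum to 2 (valence 2) → 0 H
  atom 20: O, bond orders sum to 1 (valence 2) → 1 H
Total hydrogens: 8.

8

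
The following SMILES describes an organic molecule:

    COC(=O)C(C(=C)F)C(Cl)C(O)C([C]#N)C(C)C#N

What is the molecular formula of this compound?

C12H14ClFN2O3

Walk through each heavy atom and fill implicit hydrogens from standard valence (C 4, N 3, O 2, S 2, halogen 1):
  atom 1: C, bond orders sum to 1 (valence 4) → 3 H
  atom 2: O, bond orders sum to 2 (valence 2) → 0 H
  atom 3: C, bond orders sum to 4 (valence 4) → 0 H
  atom 4: O, bond orders sum to 2 (valence 2) → 0 H
  atom 5: C, bond orders sum to 3 (valence 4) → 1 H
  atom 6: C, bond orders sum to 4 (valence 4) → 0 H
  atom 7: C, bond orders sum to 2 (valence 4) → 2 H
  atom 8: F (halogen, monovalent) → 0 H
  atom 9: C, bond orders sum to 3 (valence 4) → 1 H
  atom 10: Cl (halogen, monovalent) → 0 H
  atom 11: C, bond orders sum to 3 (valence 4) → 1 H
  atom 12: O, bond orders sum to 1 (valence 2) → 1 H
  atom 13: C, bond orders sum to 3 (valence 4) → 1 H
  atom 14: C with explicit H count 0
  atom 15: N, bond orders sum to 3 (valence 3) → 0 H
  atom 16: C, bond orders sum to 3 (valence 4) → 1 H
  atom 17: C, bond orders sum to 1 (valence 4) → 3 H
  atom 18: C, bond orders sum to 4 (valence 4) → 0 H
  atom 19: N, bond orders sum to 3 (valence 3) → 0 H
Totals → C:12, H:14, Cl:1, F:1, N:2, O:3.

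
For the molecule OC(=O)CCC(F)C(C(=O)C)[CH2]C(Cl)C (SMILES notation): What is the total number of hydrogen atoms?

16

Walk through each heavy atom and fill implicit hydrogens from standard valence (C 4, N 3, O 2, S 2, halogen 1):
  atom 1: O, bond orders sum to 1 (valence 2) → 1 H
  atom 2: C, bond orders sum to 4 (valence 4) → 0 H
  atom 3: O, bond orders sum to 2 (valence 2) → 0 H
  atom 4: C, bond orders sum to 2 (valence 4) → 2 H
  atom 5: C, bond orders sum to 2 (valence 4) → 2 H
  atom 6: C, bond orders sum to 3 (valence 4) → 1 H
  atom 7: F (halogen, monovalent) → 0 H
  atom 8: C, bond orders sum to 3 (valence 4) → 1 H
  atom 9: C, bond orders sum to 4 (valence 4) → 0 H
  atom 10: O, bond orders sum to 2 (valence 2) → 0 H
  atom 11: C, bond orders sum to 1 (valence 4) → 3 H
  atom 12: C with explicit H count 2
  atom 13: C, bond orders sum to 3 (valence 4) → 1 H
  atom 14: Cl (halogen, monovalent) → 0 H
  atom 15: C, bond orders sum to 1 (valence 4) → 3 H
Total hydrogens: 16.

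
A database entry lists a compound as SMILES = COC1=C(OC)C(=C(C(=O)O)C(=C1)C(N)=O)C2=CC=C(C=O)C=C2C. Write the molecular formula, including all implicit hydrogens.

C18H17NO6

Walk through each heavy atom and fill implicit hydrogens from standard valence (C 4, N 3, O 2, S 2, halogen 1):
  atom 1: C, bond orders sum to 1 (valence 4) → 3 H
  atom 2: O, bond orders sum to 2 (valence 2) → 0 H
  atom 3: C, bond orders sum to 4 (valence 4) → 0 H
  atom 4: C, bond orders sum to 4 (valence 4) → 0 H
  atom 5: O, bond orders sum to 2 (valence 2) → 0 H
  atom 6: C, bond orders sum to 1 (valence 4) → 3 H
  atom 7: C, bond orders sum to 4 (valence 4) → 0 H
  atom 8: C, bond orders sum to 4 (valence 4) → 0 H
  atom 9: C, bond orders sum to 4 (valence 4) → 0 H
  atom 10: O, bond orders sum to 2 (valence 2) → 0 H
  atom 11: O, bond orders sum to 1 (valence 2) → 1 H
  atom 12: C, bond orders sum to 4 (valence 4) → 0 H
  atom 13: C, bond orders sum to 3 (valence 4) → 1 H
  atom 14: C, bond orders sum to 4 (valence 4) → 0 H
  atom 15: N, bond orders sum to 1 (valence 3) → 2 H
  atom 16: O, bond orders sum to 2 (valence 2) → 0 H
  atom 17: C, bond orders sum to 4 (valence 4) → 0 H
  atom 18: C, bond orders sum to 3 (valence 4) → 1 H
  atom 19: C, bond orders sum to 3 (valence 4) → 1 H
  atom 20: C, bond orders sum to 4 (valence 4) → 0 H
  atom 21: C, bond orders sum to 3 (valence 4) → 1 H
  atom 22: O, bond orders sum to 2 (valence 2) → 0 H
  atom 23: C, bond orders sum to 3 (valence 4) → 1 H
  atom 24: C, bond orders sum to 4 (valence 4) → 0 H
  atom 25: C, bond orders sum to 1 (valence 4) → 3 H
Totals → C:18, H:17, N:1, O:6.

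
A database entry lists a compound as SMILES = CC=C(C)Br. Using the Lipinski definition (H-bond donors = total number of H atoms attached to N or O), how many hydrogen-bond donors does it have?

Donors: find every N or O and count the H atoms it carries.
  (no N or O atoms present)
Lipinski HBD = 0.

0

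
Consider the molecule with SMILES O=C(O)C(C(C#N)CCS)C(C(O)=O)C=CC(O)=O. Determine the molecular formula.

C11H13NO6S

Walk through each heavy atom and fill implicit hydrogens from standard valence (C 4, N 3, O 2, S 2, halogen 1):
  atom 1: O, bond orders sum to 2 (valence 2) → 0 H
  atom 2: C, bond orders sum to 4 (valence 4) → 0 H
  atom 3: O, bond orders sum to 1 (valence 2) → 1 H
  atom 4: C, bond orders sum to 3 (valence 4) → 1 H
  atom 5: C, bond orders sum to 3 (valence 4) → 1 H
  atom 6: C, bond orders sum to 4 (valence 4) → 0 H
  atom 7: N, bond orders sum to 3 (valence 3) → 0 H
  atom 8: C, bond orders sum to 2 (valence 4) → 2 H
  atom 9: C, bond orders sum to 2 (valence 4) → 2 H
  atom 10: S, bond orders sum to 1 (valence 2) → 1 H
  atom 11: C, bond orders sum to 3 (valence 4) → 1 H
  atom 12: C, bond orders sum to 4 (valence 4) → 0 H
  atom 13: O, bond orders sum to 1 (valence 2) → 1 H
  atom 14: O, bond orders sum to 2 (valence 2) → 0 H
  atom 15: C, bond orders sum to 3 (valence 4) → 1 H
  atom 16: C, bond orders sum to 3 (valence 4) → 1 H
  atom 17: C, bond orders sum to 4 (valence 4) → 0 H
  atom 18: O, bond orders sum to 1 (valence 2) → 1 H
  atom 19: O, bond orders sum to 2 (valence 2) → 0 H
Totals → C:11, H:13, N:1, O:6, S:1.
In Hill order: C11H13NO6S.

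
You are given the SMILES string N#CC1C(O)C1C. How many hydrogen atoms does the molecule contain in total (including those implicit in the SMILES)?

Walk through each heavy atom and fill implicit hydrogens from standard valence (C 4, N 3, O 2, S 2, halogen 1):
  atom 1: N, bond orders sum to 3 (valence 3) → 0 H
  atom 2: C, bond orders sum to 4 (valence 4) → 0 H
  atom 3: C, bond orders sum to 3 (valence 4) → 1 H
  atom 4: C, bond orders sum to 3 (valence 4) → 1 H
  atom 5: O, bond orders sum to 1 (valence 2) → 1 H
  atom 6: C, bond orders sum to 3 (valence 4) → 1 H
  atom 7: C, bond orders sum to 1 (valence 4) → 3 H
Total hydrogens: 7.

7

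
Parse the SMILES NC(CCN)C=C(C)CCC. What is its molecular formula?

C9H20N2

Walk through each heavy atom and fill implicit hydrogens from standard valence (C 4, N 3, O 2, S 2, halogen 1):
  atom 1: N, bond orders sum to 1 (valence 3) → 2 H
  atom 2: C, bond orders sum to 3 (valence 4) → 1 H
  atom 3: C, bond orders sum to 2 (valence 4) → 2 H
  atom 4: C, bond orders sum to 2 (valence 4) → 2 H
  atom 5: N, bond orders sum to 1 (valence 3) → 2 H
  atom 6: C, bond orders sum to 3 (valence 4) → 1 H
  atom 7: C, bond orders sum to 4 (valence 4) → 0 H
  atom 8: C, bond orders sum to 1 (valence 4) → 3 H
  atom 9: C, bond orders sum to 2 (valence 4) → 2 H
  atom 10: C, bond orders sum to 2 (valence 4) → 2 H
  atom 11: C, bond orders sum to 1 (valence 4) → 3 H
Totals → C:9, H:20, N:2.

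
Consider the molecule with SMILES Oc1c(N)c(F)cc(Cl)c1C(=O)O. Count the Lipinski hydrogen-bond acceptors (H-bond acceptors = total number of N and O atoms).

4

N atoms: 1; O atoms: 3.
Lipinski HBA = 1 + 3 = 4.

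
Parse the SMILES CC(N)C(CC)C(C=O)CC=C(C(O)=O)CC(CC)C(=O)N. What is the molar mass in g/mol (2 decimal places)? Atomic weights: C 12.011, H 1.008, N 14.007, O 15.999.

First, the molecular formula is C16H28N2O4 (counting implicit H from valence).
  C: 16 × 12.011 = 192.176
  H: 28 × 1.008 = 28.224
  N: 2 × 14.007 = 28.014
  O: 4 × 15.999 = 63.996
Sum: 16×12.011 + 28×1.008 + 2×14.007 + 4×15.999 = 312.410 → 312.41 g/mol.

312.41 g/mol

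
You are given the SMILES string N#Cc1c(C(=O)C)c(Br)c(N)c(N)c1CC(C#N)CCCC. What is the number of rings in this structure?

In SMILES, each pair of matching ring-closure digits denotes one ring-closing bond; the number of such bonds equals the number of independent rings.
Ring-closure bonds here: 1.

1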